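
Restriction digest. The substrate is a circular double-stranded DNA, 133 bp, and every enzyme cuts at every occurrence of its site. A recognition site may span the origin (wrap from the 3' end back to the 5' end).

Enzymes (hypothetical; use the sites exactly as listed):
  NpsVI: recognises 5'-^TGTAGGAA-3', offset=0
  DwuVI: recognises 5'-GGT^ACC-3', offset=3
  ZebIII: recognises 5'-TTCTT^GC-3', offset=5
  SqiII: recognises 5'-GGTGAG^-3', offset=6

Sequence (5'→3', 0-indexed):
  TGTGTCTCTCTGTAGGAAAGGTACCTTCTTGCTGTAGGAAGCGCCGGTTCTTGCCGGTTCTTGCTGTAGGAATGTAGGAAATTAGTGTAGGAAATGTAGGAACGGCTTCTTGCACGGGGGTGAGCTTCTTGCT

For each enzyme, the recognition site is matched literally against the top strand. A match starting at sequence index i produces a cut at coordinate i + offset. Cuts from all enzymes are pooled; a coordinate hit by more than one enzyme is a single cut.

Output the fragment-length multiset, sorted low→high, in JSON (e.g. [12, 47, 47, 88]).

Scan for sites:
  NpsVI TGTAGGAA/0: at [10, 32, 64, 72, 85, 94] ⇒ [10, 32, 64, 72, 85, 94]
  DwuVI GGTACC/3: at [19] ⇒ [22]
  ZebIII TTCTTGC/5: at [25, 47, 57, 106, 125] ⇒ [30, 52, 62, 111, 130]
  SqiII GGTGAG/6: at [118] ⇒ [124]

Pooled cuts: [10, 22, 30, 32, 52, 62, 64, 72, 85, 94, 111, 124, 130]

Fragments:
  10→22: 12 bp
  22→30: 8 bp
  30→32: 2 bp
  32→52: 20 bp
  52→62: 10 bp
  62→64: 2 bp
  64→72: 8 bp
  72→85: 13 bp
  85→94: 9 bp
  94→111: 17 bp
  111→124: 13 bp
  124→130: 6 bp
  130→10 (wrap): 133-130+10 = 13 bp

[2,2,6,8,8,9,10,12,13,13,13,17,20]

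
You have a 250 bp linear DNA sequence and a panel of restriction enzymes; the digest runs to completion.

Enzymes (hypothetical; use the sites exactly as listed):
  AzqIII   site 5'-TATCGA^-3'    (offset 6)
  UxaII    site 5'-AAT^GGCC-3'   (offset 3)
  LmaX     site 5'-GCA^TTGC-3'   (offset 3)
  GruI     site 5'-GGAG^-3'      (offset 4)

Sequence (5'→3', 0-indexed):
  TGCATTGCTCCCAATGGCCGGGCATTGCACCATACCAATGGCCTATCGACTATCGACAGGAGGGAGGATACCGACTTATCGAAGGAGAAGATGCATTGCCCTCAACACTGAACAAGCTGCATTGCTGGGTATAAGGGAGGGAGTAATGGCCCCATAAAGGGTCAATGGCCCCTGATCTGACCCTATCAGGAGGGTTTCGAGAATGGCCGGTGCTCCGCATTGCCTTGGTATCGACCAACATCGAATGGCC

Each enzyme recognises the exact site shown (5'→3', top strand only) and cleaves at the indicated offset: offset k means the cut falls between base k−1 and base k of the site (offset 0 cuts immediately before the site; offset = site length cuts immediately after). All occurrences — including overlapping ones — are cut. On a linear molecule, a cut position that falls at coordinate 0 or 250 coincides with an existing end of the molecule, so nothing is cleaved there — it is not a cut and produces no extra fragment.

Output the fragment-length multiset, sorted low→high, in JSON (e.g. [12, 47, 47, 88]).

Scan for sites:
  AzqIII TATCGA/6: at [43, 50, 76, 228] ⇒ [49, 56, 82, 234]
  UxaII AATGGCC/3: at [12, 36, 144, 163, 201, 243] ⇒ [15, 39, 147, 166, 204, 246]
  LmaX GCATTGC/3: at [1, 21, 92, 118, 216] ⇒ [4, 24, 95, 121, 219]
  GruI GGAG/4: at [58, 62, 83, 135, 139, 188] ⇒ [62, 66, 87, 139, 143, 192]

Pooled cuts: [4, 15, 24, 39, 49, 56, 62, 66, 82, 87, 95, 121, 139, 143, 147, 166, 192, 204, 219, 234, 246]

Fragments:
  [0,4): 4 bp
  [4,15): 11 bp
  [15,24): 9 bp
  [24,39): 15 bp
  [39,49): 10 bp
  [49,56): 7 bp
  [56,62): 6 bp
  [62,66): 4 bp
  [66,82): 16 bp
  [82,87): 5 bp
  [87,95): 8 bp
  [95,121): 26 bp
  [121,139): 18 bp
  [139,143): 4 bp
  [143,147): 4 bp
  [147,166): 19 bp
  [166,192): 26 bp
  [192,204): 12 bp
  [204,219): 15 bp
  [219,234): 15 bp
  [234,246): 12 bp
  [246,250): 4 bp

[4,4,4,4,4,5,6,7,8,9,10,11,12,12,15,15,15,16,18,19,26,26]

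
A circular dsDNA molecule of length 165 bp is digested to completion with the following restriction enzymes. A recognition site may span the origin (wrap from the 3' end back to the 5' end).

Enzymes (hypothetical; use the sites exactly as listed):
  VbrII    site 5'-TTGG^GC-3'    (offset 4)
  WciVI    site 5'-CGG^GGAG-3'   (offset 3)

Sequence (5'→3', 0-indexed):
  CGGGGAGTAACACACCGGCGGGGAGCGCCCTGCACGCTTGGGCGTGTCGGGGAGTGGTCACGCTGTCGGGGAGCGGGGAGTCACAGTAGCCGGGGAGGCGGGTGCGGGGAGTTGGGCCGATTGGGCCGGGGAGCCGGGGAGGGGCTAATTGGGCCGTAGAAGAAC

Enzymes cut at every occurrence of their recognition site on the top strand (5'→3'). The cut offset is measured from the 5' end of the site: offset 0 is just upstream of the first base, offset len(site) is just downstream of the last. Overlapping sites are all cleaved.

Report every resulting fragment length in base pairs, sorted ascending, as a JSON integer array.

Per-enzyme occurrences:
  VbrII (TTGGGC, off=4): starts [37, 111, 120, 148] → cuts [41, 115, 124, 152]
  WciVI (CGGGGAG, off=3): starts [0, 18, 47, 66, 73, 90, 104, 126, 134] → cuts [3, 21, 50, 69, 76, 93, 107, 129, 137]

All cut coordinates (distinct, sorted): [3, 21, 41, 50, 69, 76, 93, 107, 115, 124, 129, 137, 152]

Fragment lengths:
  3→21: 18 bp
  21→41: 20 bp
  41→50: 9 bp
  50→69: 19 bp
  69→76: 7 bp
  76→93: 17 bp
  93→107: 14 bp
  107→115: 8 bp
  115→124: 9 bp
  124→129: 5 bp
  129→137: 8 bp
  137→152: 15 bp
  152→3 (wrap): 165-152+3 = 16 bp

[5,7,8,8,9,9,14,15,16,17,18,19,20]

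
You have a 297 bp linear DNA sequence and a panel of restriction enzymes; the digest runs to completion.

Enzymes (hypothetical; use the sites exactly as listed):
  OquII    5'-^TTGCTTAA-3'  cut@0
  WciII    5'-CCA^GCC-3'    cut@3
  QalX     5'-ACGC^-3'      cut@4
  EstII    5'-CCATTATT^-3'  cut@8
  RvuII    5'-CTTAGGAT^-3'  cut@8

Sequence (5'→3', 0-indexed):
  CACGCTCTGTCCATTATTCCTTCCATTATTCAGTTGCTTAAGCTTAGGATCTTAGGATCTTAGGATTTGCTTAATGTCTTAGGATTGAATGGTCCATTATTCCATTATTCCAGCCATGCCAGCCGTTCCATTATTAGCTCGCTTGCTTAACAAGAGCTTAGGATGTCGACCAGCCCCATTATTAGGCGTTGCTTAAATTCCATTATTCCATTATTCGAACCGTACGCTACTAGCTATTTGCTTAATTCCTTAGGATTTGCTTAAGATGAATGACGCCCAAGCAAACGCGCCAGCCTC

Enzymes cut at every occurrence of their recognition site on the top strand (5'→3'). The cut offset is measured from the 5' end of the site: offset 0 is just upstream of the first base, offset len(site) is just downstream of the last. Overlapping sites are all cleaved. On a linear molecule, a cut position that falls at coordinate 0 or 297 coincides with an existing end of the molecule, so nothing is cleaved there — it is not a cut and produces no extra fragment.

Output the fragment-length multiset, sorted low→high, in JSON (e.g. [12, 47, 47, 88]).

Per-enzyme occurrences:
  OquII TTGCTTAA/0: at [33, 66, 142, 188, 237, 256] ⇒ [33, 66, 142, 188, 237, 256]
  WciII CCAGCC/3: at [109, 118, 169, 289] ⇒ [112, 121, 172, 292]
  QalX ACGC/4: at [1, 223, 272, 284] ⇒ [5, 227, 276, 288]
  EstII CCATTATT/8: at [10, 22, 93, 101, 127, 175, 199, 207] ⇒ [18, 30, 101, 109, 135, 183, 207, 215]
  RvuII CTTAGGAT/8: at [42, 50, 58, 77, 156, 248] ⇒ [50, 58, 66, 85, 164, 256]

All cut coordinates (distinct, sorted): [5, 18, 30, 33, 50, 58, 66, 85, 101, 109, 112, 121, 135, 142, 164, 172, 183, 188, 207, 215, 227, 237, 256, 276, 288, 292]

Fragment lengths:
  [0,5): 5 bp
  [5,18): 13 bp
  [18,30): 12 bp
  [30,33): 3 bp
  [33,50): 17 bp
  [50,58): 8 bp
  [58,66): 8 bp
  [66,85): 19 bp
  [85,101): 16 bp
  [101,109): 8 bp
  [109,112): 3 bp
  [112,121): 9 bp
  [121,135): 14 bp
  [135,142): 7 bp
  [142,164): 22 bp
  [164,172): 8 bp
  [172,183): 11 bp
  [183,188): 5 bp
  [188,207): 19 bp
  [207,215): 8 bp
  [215,227): 12 bp
  [227,237): 10 bp
  [237,256): 19 bp
  [256,276): 20 bp
  [276,288): 12 bp
  [288,292): 4 bp
  [292,297): 5 bp

[3,3,4,5,5,5,7,8,8,8,8,8,9,10,11,12,12,12,13,14,16,17,19,19,19,20,22]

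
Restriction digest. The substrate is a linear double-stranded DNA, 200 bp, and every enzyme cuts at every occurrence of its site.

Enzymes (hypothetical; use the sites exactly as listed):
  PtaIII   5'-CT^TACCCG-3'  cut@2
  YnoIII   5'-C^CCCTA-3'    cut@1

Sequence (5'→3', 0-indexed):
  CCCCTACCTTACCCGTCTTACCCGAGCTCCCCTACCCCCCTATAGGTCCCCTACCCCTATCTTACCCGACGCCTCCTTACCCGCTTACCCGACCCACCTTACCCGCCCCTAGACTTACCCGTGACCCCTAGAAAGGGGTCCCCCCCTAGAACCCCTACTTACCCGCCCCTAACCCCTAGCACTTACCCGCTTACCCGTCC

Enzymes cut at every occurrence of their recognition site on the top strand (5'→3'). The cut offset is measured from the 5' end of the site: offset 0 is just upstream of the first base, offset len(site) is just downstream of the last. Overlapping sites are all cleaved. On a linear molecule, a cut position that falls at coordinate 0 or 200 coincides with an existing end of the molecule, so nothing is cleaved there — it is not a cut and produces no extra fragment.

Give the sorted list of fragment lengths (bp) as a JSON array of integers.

Scan for sites:
  PtaIII (CTTACCCG, off=2): starts [7, 16, 60, 75, 83, 97, 113, 157, 181, 189] → cuts [9, 18, 62, 77, 85, 99, 115, 159, 183, 191]
  YnoIII (CCCCTA, off=1): starts [0, 28, 36, 47, 53, 105, 124, 142, 151, 165, 172] → cuts [1, 29, 37, 48, 54, 106, 125, 143, 152, 166, 173]

Pooled cuts: [1, 9, 18, 29, 37, 48, 54, 62, 77, 85, 99, 106, 115, 125, 143, 152, 159, 166, 173, 183, 191]

Fragments:
  [0,1): 1 bp
  [1,9): 8 bp
  [9,18): 9 bp
  [18,29): 11 bp
  [29,37): 8 bp
  [37,48): 11 bp
  [48,54): 6 bp
  [54,62): 8 bp
  [62,77): 15 bp
  [77,85): 8 bp
  [85,99): 14 bp
  [99,106): 7 bp
  [106,115): 9 bp
  [115,125): 10 bp
  [125,143): 18 bp
  [143,152): 9 bp
  [152,159): 7 bp
  [159,166): 7 bp
  [166,173): 7 bp
  [173,183): 10 bp
  [183,191): 8 bp
  [191,200): 9 bp

[1,6,7,7,7,7,8,8,8,8,8,9,9,9,9,10,10,11,11,14,15,18]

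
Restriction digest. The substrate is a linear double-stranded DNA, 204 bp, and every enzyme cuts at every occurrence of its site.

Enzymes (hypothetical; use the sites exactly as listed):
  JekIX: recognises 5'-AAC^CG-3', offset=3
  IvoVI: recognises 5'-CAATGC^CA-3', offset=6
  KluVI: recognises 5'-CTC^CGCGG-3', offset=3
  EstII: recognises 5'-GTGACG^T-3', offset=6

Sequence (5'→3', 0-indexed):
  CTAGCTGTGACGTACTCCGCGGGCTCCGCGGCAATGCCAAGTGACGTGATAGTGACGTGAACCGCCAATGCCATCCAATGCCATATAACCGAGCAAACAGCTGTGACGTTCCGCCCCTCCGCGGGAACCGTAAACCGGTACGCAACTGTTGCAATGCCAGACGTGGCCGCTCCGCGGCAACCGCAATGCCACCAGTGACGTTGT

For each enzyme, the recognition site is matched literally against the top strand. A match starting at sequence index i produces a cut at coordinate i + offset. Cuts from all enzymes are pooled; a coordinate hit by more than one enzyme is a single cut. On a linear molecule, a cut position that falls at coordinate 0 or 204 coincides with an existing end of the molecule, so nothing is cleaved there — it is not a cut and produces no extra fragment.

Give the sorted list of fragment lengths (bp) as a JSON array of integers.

Scan for sites:
  JekIX AACCG/3: at [59, 86, 125, 132, 178] ⇒ [62, 89, 128, 135, 181]
  IvoVI CAATGCCA/6: at [31, 65, 75, 151, 183] ⇒ [37, 71, 81, 157, 189]
  KluVI CTCCGCGG/3: at [14, 23, 116, 169] ⇒ [17, 26, 119, 172]
  EstII GTGACGT/6: at [6, 40, 51, 102, 194] ⇒ [12, 46, 57, 108, 200]

All cut coordinates (distinct, sorted): [12, 17, 26, 37, 46, 57, 62, 71, 81, 89, 108, 119, 128, 135, 157, 172, 181, 189, 200]

Fragments:
  [0,12): 12 bp
  [12,17): 5 bp
  [17,26): 9 bp
  [26,37): 11 bp
  [37,46): 9 bp
  [46,57): 11 bp
  [57,62): 5 bp
  [62,71): 9 bp
  [71,81): 10 bp
  [81,89): 8 bp
  [89,108): 19 bp
  [108,119): 11 bp
  [119,128): 9 bp
  [128,135): 7 bp
  [135,157): 22 bp
  [157,172): 15 bp
  [172,181): 9 bp
  [181,189): 8 bp
  [189,200): 11 bp
  [200,204): 4 bp

[4,5,5,7,8,8,9,9,9,9,9,10,11,11,11,11,12,15,19,22]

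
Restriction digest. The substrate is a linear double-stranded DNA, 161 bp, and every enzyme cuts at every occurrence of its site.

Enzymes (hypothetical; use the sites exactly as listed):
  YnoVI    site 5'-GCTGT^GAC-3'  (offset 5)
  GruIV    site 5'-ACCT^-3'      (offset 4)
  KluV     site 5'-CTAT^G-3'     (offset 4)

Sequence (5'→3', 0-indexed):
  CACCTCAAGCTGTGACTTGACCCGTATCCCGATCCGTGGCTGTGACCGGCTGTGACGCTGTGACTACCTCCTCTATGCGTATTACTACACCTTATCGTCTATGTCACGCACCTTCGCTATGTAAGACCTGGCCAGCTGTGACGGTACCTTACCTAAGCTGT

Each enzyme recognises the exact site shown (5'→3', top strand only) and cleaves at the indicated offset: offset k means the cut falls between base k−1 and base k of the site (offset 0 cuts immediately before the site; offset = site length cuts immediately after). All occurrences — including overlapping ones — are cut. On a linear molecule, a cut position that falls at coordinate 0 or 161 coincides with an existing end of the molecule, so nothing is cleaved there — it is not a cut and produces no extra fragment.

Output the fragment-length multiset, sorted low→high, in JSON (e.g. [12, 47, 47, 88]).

[5,5,7,7,7,8,8,8,9,10,10,10,10,11,16,30]

Scan for sites:
  YnoVI (GCTGTGAC, off=5): starts [8, 38, 48, 56, 134] → cuts [13, 43, 53, 61, 139]
  GruIV (ACCT, off=4): starts [1, 65, 88, 109, 125, 145, 150] → cuts [5, 69, 92, 113, 129, 149, 154]
  KluV (CTATG, off=4): starts [72, 98, 116] → cuts [76, 102, 120]

Pooled cuts: [5, 13, 43, 53, 61, 69, 76, 92, 102, 113, 120, 129, 139, 149, 154]

Fragment lengths:
  [0,5): 5 bp
  [5,13): 8 bp
  [13,43): 30 bp
  [43,53): 10 bp
  [53,61): 8 bp
  [61,69): 8 bp
  [69,76): 7 bp
  [76,92): 16 bp
  [92,102): 10 bp
  [102,113): 11 bp
  [113,120): 7 bp
  [120,129): 9 bp
  [129,139): 10 bp
  [139,149): 10 bp
  [149,154): 5 bp
  [154,161): 7 bp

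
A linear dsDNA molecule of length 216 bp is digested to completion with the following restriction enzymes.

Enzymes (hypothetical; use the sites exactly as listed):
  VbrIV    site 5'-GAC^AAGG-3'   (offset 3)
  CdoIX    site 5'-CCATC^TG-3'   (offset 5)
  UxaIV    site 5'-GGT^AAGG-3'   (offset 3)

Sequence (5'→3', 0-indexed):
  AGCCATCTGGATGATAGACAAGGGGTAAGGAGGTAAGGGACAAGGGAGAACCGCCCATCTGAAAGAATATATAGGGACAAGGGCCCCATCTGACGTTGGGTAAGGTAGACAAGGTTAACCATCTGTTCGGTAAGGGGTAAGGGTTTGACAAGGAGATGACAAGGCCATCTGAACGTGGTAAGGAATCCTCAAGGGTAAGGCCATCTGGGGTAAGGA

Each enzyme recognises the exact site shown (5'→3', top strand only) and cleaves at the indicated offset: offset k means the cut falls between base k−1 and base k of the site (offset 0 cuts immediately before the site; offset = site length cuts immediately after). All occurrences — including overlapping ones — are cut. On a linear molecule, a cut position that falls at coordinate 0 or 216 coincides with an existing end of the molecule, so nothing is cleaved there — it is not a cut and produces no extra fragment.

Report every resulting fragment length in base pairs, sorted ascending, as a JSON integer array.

[5,6,7,7,7,7,8,8,9,9,9,10,11,11,11,12,12,13,17,18,19]

Per-enzyme occurrences:
  VbrIV GACAAGG/3: at [16, 38, 75, 107, 146, 157] ⇒ [19, 41, 78, 110, 149, 160]
  CdoIX CCATCTG/5: at [2, 54, 85, 118, 164, 200] ⇒ [7, 59, 90, 123, 169, 205]
  UxaIV GGTAAGG/3: at [23, 31, 98, 128, 135, 176, 193, 208] ⇒ [26, 34, 101, 131, 138, 179, 196, 211]

Pooled cuts: [7, 19, 26, 34, 41, 59, 78, 90, 101, 110, 123, 131, 138, 149, 160, 169, 179, 196, 205, 211]

Fragment lengths:
  [0,7): 7 bp
  [7,19): 12 bp
  [19,26): 7 bp
  [26,34): 8 bp
  [34,41): 7 bp
  [41,59): 18 bp
  [59,78): 19 bp
  [78,90): 12 bp
  [90,101): 11 bp
  [101,110): 9 bp
  [110,123): 13 bp
  [123,131): 8 bp
  [131,138): 7 bp
  [138,149): 11 bp
  [149,160): 11 bp
  [160,169): 9 bp
  [169,179): 10 bp
  [179,196): 17 bp
  [196,205): 9 bp
  [205,211): 6 bp
  [211,216): 5 bp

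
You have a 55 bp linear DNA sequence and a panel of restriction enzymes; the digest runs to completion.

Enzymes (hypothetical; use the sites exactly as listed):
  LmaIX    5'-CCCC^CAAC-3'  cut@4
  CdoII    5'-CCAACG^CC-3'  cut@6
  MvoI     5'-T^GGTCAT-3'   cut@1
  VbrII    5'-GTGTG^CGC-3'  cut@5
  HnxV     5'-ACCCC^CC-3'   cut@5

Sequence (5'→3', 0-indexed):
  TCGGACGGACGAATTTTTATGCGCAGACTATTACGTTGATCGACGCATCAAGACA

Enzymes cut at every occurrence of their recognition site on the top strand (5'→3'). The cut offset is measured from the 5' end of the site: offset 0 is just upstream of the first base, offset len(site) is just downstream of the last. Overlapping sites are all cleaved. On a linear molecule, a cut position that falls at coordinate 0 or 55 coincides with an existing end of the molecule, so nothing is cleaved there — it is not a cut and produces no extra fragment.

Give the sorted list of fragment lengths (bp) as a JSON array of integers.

[55]

Site scan:
  LmaIX (CCCCCAAC, off=4): no sites
  CdoII (CCAACGCC, off=6): no sites
  MvoI (TGGTCAT, off=1): no sites
  VbrII (GTGTGCGC, off=5): no sites
  HnxV (ACCCCCC, off=5): no sites

All cut coordinates (distinct, sorted): ∅

Fragments:
  no cuts → one linear fragment of 55 bp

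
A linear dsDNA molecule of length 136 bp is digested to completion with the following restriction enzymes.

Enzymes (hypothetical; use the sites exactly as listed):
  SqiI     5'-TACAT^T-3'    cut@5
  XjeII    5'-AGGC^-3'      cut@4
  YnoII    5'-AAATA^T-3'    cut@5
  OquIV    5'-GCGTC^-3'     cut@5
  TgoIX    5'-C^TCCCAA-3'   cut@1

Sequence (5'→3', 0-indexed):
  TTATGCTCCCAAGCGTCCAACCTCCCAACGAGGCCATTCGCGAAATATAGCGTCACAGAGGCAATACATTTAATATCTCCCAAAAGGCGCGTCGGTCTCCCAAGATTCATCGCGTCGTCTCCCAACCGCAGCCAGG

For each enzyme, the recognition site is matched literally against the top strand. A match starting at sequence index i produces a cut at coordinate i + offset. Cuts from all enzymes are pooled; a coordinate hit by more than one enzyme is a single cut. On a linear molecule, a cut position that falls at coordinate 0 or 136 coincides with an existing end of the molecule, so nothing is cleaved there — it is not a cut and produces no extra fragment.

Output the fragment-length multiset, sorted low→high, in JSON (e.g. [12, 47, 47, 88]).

[3,4,5,5,6,7,7,8,8,11,11,12,13,17,19]

Site scan:
  SqiI (TACATT, off=5): starts [64] → cuts [69]
  XjeII (AGGC, off=4): starts [30, 58, 84] → cuts [34, 62, 88]
  YnoII (AAATAT, off=5): starts [42] → cuts [47]
  OquIV (GCGTC, off=5): starts [12, 49, 88, 111] → cuts [17, 54, 93, 116]
  TgoIX (CTCCCAA, off=1): starts [5, 21, 76, 96, 118] → cuts [6, 22, 77, 97, 119]

All cut coordinates (distinct, sorted): [6, 17, 22, 34, 47, 54, 62, 69, 77, 88, 93, 97, 116, 119]

Fragments:
  [0,6): 6 bp
  [6,17): 11 bp
  [17,22): 5 bp
  [22,34): 12 bp
  [34,47): 13 bp
  [47,54): 7 bp
  [54,62): 8 bp
  [62,69): 7 bp
  [69,77): 8 bp
  [77,88): 11 bp
  [88,93): 5 bp
  [93,97): 4 bp
  [97,116): 19 bp
  [116,119): 3 bp
  [119,136): 17 bp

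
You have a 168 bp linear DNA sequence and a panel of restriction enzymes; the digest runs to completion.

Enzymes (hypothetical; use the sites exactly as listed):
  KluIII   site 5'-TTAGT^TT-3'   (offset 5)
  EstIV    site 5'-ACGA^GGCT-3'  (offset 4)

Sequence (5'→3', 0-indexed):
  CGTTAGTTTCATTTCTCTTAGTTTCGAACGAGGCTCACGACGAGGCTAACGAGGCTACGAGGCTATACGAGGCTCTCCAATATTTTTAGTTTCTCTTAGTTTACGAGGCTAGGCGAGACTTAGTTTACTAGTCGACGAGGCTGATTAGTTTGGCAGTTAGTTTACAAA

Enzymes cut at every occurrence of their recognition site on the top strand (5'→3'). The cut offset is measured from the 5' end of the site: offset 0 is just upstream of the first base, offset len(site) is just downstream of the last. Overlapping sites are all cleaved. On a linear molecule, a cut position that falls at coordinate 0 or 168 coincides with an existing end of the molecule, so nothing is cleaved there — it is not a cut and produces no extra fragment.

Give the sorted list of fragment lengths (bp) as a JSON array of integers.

[6,7,7,8,9,9,10,10,11,12,12,14,15,18,20]

Per-enzyme occurrences:
  KluIII TTAGTTT/5: at [2, 17, 85, 95, 119, 144, 156] ⇒ [7, 22, 90, 100, 124, 149, 161]
  EstIV ACGAGGCT/4: at [27, 39, 48, 56, 66, 102, 134] ⇒ [31, 43, 52, 60, 70, 106, 138]

Pooled cuts: [7, 22, 31, 43, 52, 60, 70, 90, 100, 106, 124, 138, 149, 161]

Fragments:
  [0,7): 7 bp
  [7,22): 15 bp
  [22,31): 9 bp
  [31,43): 12 bp
  [43,52): 9 bp
  [52,60): 8 bp
  [60,70): 10 bp
  [70,90): 20 bp
  [90,100): 10 bp
  [100,106): 6 bp
  [106,124): 18 bp
  [124,138): 14 bp
  [138,149): 11 bp
  [149,161): 12 bp
  [161,168): 7 bp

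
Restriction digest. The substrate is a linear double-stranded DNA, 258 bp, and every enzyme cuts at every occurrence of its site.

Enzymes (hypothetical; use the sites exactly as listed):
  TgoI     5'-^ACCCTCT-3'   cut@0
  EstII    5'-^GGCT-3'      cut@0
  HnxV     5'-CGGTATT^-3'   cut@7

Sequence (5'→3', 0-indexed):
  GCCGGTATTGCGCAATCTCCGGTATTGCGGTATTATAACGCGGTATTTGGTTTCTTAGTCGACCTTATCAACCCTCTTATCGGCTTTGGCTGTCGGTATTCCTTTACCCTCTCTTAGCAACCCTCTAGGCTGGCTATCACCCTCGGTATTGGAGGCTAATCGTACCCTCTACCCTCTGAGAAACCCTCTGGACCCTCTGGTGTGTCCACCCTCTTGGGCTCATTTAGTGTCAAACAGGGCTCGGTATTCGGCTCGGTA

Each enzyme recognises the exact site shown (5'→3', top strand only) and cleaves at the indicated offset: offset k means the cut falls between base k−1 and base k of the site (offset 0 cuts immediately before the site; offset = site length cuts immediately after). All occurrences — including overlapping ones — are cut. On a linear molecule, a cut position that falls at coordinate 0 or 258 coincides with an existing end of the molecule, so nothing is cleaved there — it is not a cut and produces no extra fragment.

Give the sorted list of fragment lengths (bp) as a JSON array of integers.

Scan for sites:
  TgoI ACCCTCT/0: at [70, 105, 119, 163, 170, 182, 191, 207] ⇒ [70, 105, 119, 163, 170, 182, 191, 207]
  EstII GGCT/0: at [81, 87, 127, 131, 153, 216, 237, 249] ⇒ [81, 87, 127, 131, 153, 216, 237, 249]
  HnxV CGGTATT/7: at [2, 19, 27, 40, 93, 143, 241] ⇒ [9, 26, 34, 47, 100, 150, 248]

Pooled cuts: [9, 26, 34, 47, 70, 81, 87, 100, 105, 119, 127, 131, 150, 153, 163, 170, 182, 191, 207, 216, 237, 248, 249]

Fragments:
  [0,9): 9 bp
  [9,26): 17 bp
  [26,34): 8 bp
  [34,47): 13 bp
  [47,70): 23 bp
  [70,81): 11 bp
  [81,87): 6 bp
  [87,100): 13 bp
  [100,105): 5 bp
  [105,119): 14 bp
  [119,127): 8 bp
  [127,131): 4 bp
  [131,150): 19 bp
  [150,153): 3 bp
  [153,163): 10 bp
  [163,170): 7 bp
  [170,182): 12 bp
  [182,191): 9 bp
  [191,207): 16 bp
  [207,216): 9 bp
  [216,237): 21 bp
  [237,248): 11 bp
  [248,249): 1 bp
  [249,258): 9 bp

[1,3,4,5,6,7,8,8,9,9,9,9,10,11,11,12,13,13,14,16,17,19,21,23]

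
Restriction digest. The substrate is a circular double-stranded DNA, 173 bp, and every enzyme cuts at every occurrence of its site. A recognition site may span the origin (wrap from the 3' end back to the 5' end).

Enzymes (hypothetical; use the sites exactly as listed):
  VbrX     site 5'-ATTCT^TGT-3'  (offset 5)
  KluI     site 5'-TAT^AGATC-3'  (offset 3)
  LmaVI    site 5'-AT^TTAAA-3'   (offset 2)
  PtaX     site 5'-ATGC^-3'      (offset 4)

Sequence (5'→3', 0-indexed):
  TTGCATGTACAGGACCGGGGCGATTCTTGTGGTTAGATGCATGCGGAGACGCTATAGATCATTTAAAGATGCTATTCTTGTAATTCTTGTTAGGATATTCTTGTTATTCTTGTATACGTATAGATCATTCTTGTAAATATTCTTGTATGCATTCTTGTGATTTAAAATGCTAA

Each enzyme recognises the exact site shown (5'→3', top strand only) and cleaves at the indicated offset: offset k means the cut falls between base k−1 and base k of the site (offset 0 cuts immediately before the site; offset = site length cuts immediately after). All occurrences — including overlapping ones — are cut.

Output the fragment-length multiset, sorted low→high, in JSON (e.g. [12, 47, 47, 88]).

[4,5,6,6,7,7,9,9,9,10,10,11,11,12,13,14,30]

Scan for sites:
  VbrX ATTCTTGT/5: at [22, 73, 82, 96, 105, 126, 138, 150] ⇒ [27, 78, 87, 101, 110, 131, 143, 155]
  KluI TATAGATC/3: at [52, 118] ⇒ [55, 121]
  LmaVI ATTTAAA/2: at [60, 159] ⇒ [62, 161]
  PtaX ATGC/4: at [36, 40, 68, 146, 166] ⇒ [40, 44, 72, 150, 170]

All cut coordinates (distinct, sorted): [27, 40, 44, 55, 62, 72, 78, 87, 101, 110, 121, 131, 143, 150, 155, 161, 170]

Fragments:
  27→40: 13 bp
  40→44: 4 bp
  44→55: 11 bp
  55→62: 7 bp
  62→72: 10 bp
  72→78: 6 bp
  78→87: 9 bp
  87→101: 14 bp
  101→110: 9 bp
  110→121: 11 bp
  121→131: 10 bp
  131→143: 12 bp
  143→150: 7 bp
  150→155: 5 bp
  155→161: 6 bp
  161→170: 9 bp
  170→27 (wrap): 173-170+27 = 30 bp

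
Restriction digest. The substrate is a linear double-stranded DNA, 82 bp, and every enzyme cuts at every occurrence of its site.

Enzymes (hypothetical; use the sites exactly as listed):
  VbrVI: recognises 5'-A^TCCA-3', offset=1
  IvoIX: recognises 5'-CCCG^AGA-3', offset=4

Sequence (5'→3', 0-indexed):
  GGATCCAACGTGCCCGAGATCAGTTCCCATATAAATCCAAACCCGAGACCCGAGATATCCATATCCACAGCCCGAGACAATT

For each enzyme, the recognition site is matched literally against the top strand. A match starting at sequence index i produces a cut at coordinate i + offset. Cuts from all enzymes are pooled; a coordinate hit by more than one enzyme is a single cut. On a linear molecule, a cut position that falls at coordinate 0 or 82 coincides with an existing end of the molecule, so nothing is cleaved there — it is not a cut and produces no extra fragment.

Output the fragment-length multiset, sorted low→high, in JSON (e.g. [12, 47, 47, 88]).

[3,5,6,7,8,10,11,13,19]

Per-enzyme occurrences:
  VbrVI (ATCCA, off=1): starts [2, 34, 56, 62] → cuts [3, 35, 57, 63]
  IvoIX (CCCGAGA, off=4): starts [12, 41, 48, 70] → cuts [16, 45, 52, 74]

All cut coordinates (distinct, sorted): [3, 16, 35, 45, 52, 57, 63, 74]

Fragments:
  [0,3): 3 bp
  [3,16): 13 bp
  [16,35): 19 bp
  [35,45): 10 bp
  [45,52): 7 bp
  [52,57): 5 bp
  [57,63): 6 bp
  [63,74): 11 bp
  [74,82): 8 bp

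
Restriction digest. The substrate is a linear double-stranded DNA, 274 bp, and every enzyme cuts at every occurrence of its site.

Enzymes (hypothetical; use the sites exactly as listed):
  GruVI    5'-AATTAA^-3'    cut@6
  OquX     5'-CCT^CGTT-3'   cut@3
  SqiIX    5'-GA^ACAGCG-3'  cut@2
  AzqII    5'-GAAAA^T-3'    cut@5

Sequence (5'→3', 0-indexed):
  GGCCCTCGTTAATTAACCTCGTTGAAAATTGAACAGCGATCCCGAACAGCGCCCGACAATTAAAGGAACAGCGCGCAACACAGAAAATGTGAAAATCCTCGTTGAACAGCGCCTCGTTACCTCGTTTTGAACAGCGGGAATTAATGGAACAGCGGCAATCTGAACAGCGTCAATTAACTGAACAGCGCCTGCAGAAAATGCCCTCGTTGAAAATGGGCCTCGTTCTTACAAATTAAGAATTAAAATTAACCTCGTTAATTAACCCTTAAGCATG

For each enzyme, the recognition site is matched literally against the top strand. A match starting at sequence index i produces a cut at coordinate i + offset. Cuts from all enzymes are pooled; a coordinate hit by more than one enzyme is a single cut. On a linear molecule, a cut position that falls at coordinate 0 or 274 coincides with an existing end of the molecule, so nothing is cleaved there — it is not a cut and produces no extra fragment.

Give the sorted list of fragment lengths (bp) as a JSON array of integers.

[3,3,4,4,4,4,4,6,6,6,6,7,7,8,8,8,9,9,9,10,10,12,13,14,14,15,16,17,18,20]

Per-enzyme occurrences:
  GruVI (AATTAA, off=6): starts [10, 57, 138, 171, 230, 237, 243, 256] → cuts [16, 63, 144, 177, 236, 243, 249, 262]
  OquX (CCTCGTT, off=3): starts [3, 16, 96, 111, 119, 201, 217, 249] → cuts [6, 19, 99, 114, 122, 204, 220, 252]
  SqiIX (GAACAGCG, off=2): starts [30, 43, 65, 103, 128, 146, 161, 179] → cuts [32, 45, 67, 105, 130, 148, 163, 181]
  AzqII (GAAAAT, off=5): starts [23, 82, 90, 193, 208] → cuts [28, 87, 95, 198, 213]

All cut coordinates (distinct, sorted): [6, 16, 19, 28, 32, 45, 63, 67, 87, 95, 99, 105, 114, 122, 130, 144, 148, 163, 177, 181, 198, 204, 213, 220, 236, 243, 249, 252, 262]

Fragments:
  [0,6): 6 bp
  [6,16): 10 bp
  [16,19): 3 bp
  [19,28): 9 bp
  [28,32): 4 bp
  [32,45): 13 bp
  [45,63): 18 bp
  [63,67): 4 bp
  [67,87): 20 bp
  [87,95): 8 bp
  [95,99): 4 bp
  [99,105): 6 bp
  [105,114): 9 bp
  [114,122): 8 bp
  [122,130): 8 bp
  [130,144): 14 bp
  [144,148): 4 bp
  [148,163): 15 bp
  [163,177): 14 bp
  [177,181): 4 bp
  [181,198): 17 bp
  [198,204): 6 bp
  [204,213): 9 bp
  [213,220): 7 bp
  [220,236): 16 bp
  [236,243): 7 bp
  [243,249): 6 bp
  [249,252): 3 bp
  [252,262): 10 bp
  [262,274): 12 bp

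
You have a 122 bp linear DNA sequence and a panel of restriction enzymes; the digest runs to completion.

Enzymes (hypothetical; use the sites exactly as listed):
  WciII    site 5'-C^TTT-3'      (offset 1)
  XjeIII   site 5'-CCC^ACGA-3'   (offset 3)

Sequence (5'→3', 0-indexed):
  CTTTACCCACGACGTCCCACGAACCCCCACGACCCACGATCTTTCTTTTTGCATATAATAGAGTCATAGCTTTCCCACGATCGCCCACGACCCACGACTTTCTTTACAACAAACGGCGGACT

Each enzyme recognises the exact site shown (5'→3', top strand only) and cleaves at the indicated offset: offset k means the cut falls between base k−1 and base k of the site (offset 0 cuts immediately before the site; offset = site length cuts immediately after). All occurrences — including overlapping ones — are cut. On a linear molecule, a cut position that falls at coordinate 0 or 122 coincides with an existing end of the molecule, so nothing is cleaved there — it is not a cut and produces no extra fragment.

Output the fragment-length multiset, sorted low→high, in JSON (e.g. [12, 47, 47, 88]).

[1,4,4,5,6,6,7,7,7,10,10,10,20,25]

Site scan:
  WciII CTTT/1: at [0, 40, 44, 69, 97, 101] ⇒ [1, 41, 45, 70, 98, 102]
  XjeIII CCCACGA/3: at [5, 15, 25, 32, 73, 83, 90] ⇒ [8, 18, 28, 35, 76, 86, 93]

All cut coordinates (distinct, sorted): [1, 8, 18, 28, 35, 41, 45, 70, 76, 86, 93, 98, 102]

Fragments:
  [0,1): 1 bp
  [1,8): 7 bp
  [8,18): 10 bp
  [18,28): 10 bp
  [28,35): 7 bp
  [35,41): 6 bp
  [41,45): 4 bp
  [45,70): 25 bp
  [70,76): 6 bp
  [76,86): 10 bp
  [86,93): 7 bp
  [93,98): 5 bp
  [98,102): 4 bp
  [102,122): 20 bp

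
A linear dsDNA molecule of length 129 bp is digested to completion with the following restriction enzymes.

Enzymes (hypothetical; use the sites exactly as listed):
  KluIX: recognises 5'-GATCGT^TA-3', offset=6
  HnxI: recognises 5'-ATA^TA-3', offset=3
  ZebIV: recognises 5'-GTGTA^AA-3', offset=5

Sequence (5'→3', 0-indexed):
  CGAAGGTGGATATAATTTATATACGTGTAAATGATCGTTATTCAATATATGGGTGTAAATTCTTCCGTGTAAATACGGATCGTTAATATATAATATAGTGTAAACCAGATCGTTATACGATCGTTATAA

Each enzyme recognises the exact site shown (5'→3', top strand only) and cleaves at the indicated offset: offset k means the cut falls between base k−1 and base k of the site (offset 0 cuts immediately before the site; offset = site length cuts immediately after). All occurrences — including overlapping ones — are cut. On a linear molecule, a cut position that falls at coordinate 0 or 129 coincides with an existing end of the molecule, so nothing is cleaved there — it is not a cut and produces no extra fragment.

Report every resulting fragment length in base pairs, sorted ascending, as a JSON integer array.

[2,5,5,5,7,8,9,9,9,10,11,11,12,12,14]

Site scan:
  KluIX (GATCGTTA, off=6): starts [32, 77, 107, 118] → cuts [38, 83, 113, 124]
  HnxI (ATATA, off=3): starts [9, 18, 44, 85, 87, 92] → cuts [12, 21, 47, 88, 90, 95]
  ZebIV (GTGTAAA, off=5): starts [24, 52, 66, 97] → cuts [29, 57, 71, 102]

All cut coordinates (distinct, sorted): [12, 21, 29, 38, 47, 57, 71, 83, 88, 90, 95, 102, 113, 124]

Fragments:
  [0,12): 12 bp
  [12,21): 9 bp
  [21,29): 8 bp
  [29,38): 9 bp
  [38,47): 9 bp
  [47,57): 10 bp
  [57,71): 14 bp
  [71,83): 12 bp
  [83,88): 5 bp
  [88,90): 2 bp
  [90,95): 5 bp
  [95,102): 7 bp
  [102,113): 11 bp
  [113,124): 11 bp
  [124,129): 5 bp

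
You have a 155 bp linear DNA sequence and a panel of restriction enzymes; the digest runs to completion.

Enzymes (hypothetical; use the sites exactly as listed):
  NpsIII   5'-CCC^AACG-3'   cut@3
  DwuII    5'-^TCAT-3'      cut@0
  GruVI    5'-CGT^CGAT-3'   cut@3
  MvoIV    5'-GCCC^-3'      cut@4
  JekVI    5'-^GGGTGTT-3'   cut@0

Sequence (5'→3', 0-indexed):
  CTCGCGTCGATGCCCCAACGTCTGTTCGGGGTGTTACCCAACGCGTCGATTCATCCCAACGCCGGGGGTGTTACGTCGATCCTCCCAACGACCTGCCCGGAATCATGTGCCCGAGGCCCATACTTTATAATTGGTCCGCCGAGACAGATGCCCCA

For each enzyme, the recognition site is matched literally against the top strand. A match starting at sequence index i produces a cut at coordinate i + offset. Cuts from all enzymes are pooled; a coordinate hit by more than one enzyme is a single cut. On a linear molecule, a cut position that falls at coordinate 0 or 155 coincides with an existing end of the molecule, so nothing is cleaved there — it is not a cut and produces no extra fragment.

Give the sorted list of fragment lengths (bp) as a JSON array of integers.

[1,2,4,4,7,7,7,7,8,8,10,10,11,11,12,12,34]

Site scan:
  NpsIII CCCAACG/3: at [13, 36, 54, 83] ⇒ [16, 39, 57, 86]
  DwuII TCAT/0: at [50, 102] ⇒ [50, 102]
  GruVI CGTCGAT/3: at [4, 43, 73] ⇒ [7, 46, 76]
  MvoIV GCCC/4: at [11, 94, 108, 115, 149] ⇒ [15, 98, 112, 119, 153]
  JekVI GGGTGTT/0: at [28, 65] ⇒ [28, 65]

All cut coordinates (distinct, sorted): [7, 15, 16, 28, 39, 46, 50, 57, 65, 76, 86, 98, 102, 112, 119, 153]

Fragment lengths:
  [0,7): 7 bp
  [7,15): 8 bp
  [15,16): 1 bp
  [16,28): 12 bp
  [28,39): 11 bp
  [39,46): 7 bp
  [46,50): 4 bp
  [50,57): 7 bp
  [57,65): 8 bp
  [65,76): 11 bp
  [76,86): 10 bp
  [86,98): 12 bp
  [98,102): 4 bp
  [102,112): 10 bp
  [112,119): 7 bp
  [119,153): 34 bp
  [153,155): 2 bp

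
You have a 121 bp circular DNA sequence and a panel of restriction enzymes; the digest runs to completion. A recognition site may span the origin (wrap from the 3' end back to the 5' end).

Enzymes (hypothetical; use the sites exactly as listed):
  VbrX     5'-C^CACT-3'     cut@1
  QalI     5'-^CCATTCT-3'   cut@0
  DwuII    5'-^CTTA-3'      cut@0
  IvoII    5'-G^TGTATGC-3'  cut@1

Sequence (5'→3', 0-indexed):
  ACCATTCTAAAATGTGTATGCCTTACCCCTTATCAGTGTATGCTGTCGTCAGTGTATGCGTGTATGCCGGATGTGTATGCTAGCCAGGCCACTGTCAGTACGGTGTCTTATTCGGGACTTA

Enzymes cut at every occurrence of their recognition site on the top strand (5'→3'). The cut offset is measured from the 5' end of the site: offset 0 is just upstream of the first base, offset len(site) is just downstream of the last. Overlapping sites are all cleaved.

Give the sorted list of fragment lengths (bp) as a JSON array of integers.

[5,7,7,8,8,11,13,13,16,16,17]

Site scan:
  VbrX CCACT/1: at [88] ⇒ [89]
  QalI CCATTCT/0: at [1] ⇒ [1]
  DwuII CTTA/0: at [21, 28, 106, 117] ⇒ [21, 28, 106, 117]
  IvoII GTGTATGC/1: at [13, 35, 51, 59, 72] ⇒ [14, 36, 52, 60, 73]

Pooled cuts: [1, 14, 21, 28, 36, 52, 60, 73, 89, 106, 117]

Fragments:
  1→14: 13 bp
  14→21: 7 bp
  21→28: 7 bp
  28→36: 8 bp
  36→52: 16 bp
  52→60: 8 bp
  60→73: 13 bp
  73→89: 16 bp
  89→106: 17 bp
  106→117: 11 bp
  117→1 (wrap): 121-117+1 = 5 bp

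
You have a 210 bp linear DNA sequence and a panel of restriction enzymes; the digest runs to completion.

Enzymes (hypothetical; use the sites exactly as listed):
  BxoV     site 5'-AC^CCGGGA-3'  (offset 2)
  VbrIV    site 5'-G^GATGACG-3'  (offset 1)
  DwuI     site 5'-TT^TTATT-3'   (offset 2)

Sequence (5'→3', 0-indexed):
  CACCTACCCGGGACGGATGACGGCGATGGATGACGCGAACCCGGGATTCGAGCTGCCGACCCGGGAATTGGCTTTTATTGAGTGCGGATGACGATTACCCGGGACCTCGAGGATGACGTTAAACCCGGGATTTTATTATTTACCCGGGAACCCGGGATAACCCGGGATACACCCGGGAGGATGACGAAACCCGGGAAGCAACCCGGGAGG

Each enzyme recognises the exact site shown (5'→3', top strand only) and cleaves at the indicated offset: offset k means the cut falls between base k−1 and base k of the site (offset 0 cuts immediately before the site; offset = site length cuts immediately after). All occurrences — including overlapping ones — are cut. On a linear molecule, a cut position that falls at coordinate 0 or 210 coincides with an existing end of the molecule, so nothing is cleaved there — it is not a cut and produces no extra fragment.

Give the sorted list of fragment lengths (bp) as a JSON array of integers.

Scan for sites:
  BxoV ACCCGGGA/2: at [5, 38, 58, 96, 122, 141, 149, 159, 170, 188, 200] ⇒ [7, 40, 60, 98, 124, 143, 151, 161, 172, 190, 202]
  VbrIV GGATGACG/1: at [14, 27, 85, 110, 178] ⇒ [15, 28, 86, 111, 179]
  DwuI TTTTATT/2: at [72, 130] ⇒ [74, 132]

All cut coordinates (distinct, sorted): [7, 15, 28, 40, 60, 74, 86, 98, 111, 124, 132, 143, 151, 161, 172, 179, 190, 202]

Fragments:
  [0,7): 7 bp
  [7,15): 8 bp
  [15,28): 13 bp
  [28,40): 12 bp
  [40,60): 20 bp
  [60,74): 14 bp
  [74,86): 12 bp
  [86,98): 12 bp
  [98,111): 13 bp
  [111,124): 13 bp
  [124,132): 8 bp
  [132,143): 11 bp
  [143,151): 8 bp
  [151,161): 10 bp
  [161,172): 11 bp
  [172,179): 7 bp
  [179,190): 11 bp
  [190,202): 12 bp
  [202,210): 8 bp

[7,7,8,8,8,8,10,11,11,11,12,12,12,12,13,13,13,14,20]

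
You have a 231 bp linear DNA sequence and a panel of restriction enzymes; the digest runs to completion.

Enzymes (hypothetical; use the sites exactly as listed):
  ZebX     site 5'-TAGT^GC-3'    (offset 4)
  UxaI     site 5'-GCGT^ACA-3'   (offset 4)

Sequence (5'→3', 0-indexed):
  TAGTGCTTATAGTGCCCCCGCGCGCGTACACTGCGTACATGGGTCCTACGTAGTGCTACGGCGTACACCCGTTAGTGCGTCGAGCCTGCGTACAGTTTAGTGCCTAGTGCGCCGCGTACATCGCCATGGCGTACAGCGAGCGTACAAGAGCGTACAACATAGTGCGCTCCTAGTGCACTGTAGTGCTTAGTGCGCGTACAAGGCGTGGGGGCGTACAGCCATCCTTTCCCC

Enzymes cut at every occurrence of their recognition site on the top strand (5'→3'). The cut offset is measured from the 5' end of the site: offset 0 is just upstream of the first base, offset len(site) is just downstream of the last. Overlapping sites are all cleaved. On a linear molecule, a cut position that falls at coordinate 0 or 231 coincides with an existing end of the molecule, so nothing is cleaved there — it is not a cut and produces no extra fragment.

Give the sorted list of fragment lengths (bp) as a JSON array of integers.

Per-enzyme occurrences:
  ZebX TAGTGC/4: at [0, 9, 50, 72, 97, 104, 159, 170, 180, 187] ⇒ [4, 13, 54, 76, 101, 108, 163, 174, 184, 191]
  UxaI GCGTACA/4: at [23, 32, 60, 87, 113, 128, 139, 149, 193, 210] ⇒ [27, 36, 64, 91, 117, 132, 143, 153, 197, 214]

Pooled cuts: [4, 13, 27, 36, 54, 64, 76, 91, 101, 108, 117, 132, 143, 153, 163, 174, 184, 191, 197, 214]

Fragment lengths:
  [0,4): 4 bp
  [4,13): 9 bp
  [13,27): 14 bp
  [27,36): 9 bp
  [36,54): 18 bp
  [54,64): 10 bp
  [64,76): 12 bp
  [76,91): 15 bp
  [91,101): 10 bp
  [101,108): 7 bp
  [108,117): 9 bp
  [117,132): 15 bp
  [132,143): 11 bp
  [143,153): 10 bp
  [153,163): 10 bp
  [163,174): 11 bp
  [174,184): 10 bp
  [184,191): 7 bp
  [191,197): 6 bp
  [197,214): 17 bp
  [214,231): 17 bp

[4,6,7,7,9,9,9,10,10,10,10,10,11,11,12,14,15,15,17,17,18]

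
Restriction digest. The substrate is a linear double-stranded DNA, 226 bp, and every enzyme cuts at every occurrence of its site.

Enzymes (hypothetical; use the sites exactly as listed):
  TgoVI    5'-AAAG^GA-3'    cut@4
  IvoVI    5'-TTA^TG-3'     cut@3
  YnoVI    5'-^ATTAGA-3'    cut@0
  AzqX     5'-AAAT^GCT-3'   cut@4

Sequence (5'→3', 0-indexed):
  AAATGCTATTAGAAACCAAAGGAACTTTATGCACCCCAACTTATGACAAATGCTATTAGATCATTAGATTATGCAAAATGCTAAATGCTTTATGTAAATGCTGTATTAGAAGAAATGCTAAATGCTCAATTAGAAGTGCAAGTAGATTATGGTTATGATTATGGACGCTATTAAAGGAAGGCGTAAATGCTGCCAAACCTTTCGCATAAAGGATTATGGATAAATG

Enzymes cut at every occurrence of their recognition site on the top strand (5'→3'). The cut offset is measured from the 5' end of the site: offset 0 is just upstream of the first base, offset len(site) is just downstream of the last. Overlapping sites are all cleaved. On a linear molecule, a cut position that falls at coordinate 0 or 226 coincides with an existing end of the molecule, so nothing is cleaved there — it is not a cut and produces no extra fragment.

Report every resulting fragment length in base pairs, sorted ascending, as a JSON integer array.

[3,3,4,5,5,5,6,6,6,7,7,7,8,8,8,8,9,10,12,12,14,14,15,21,23]

Per-enzyme occurrences:
  TgoVI AAAGGA/4: at [17, 172, 207] ⇒ [21, 176, 211]
  IvoVI TTATG/3: at [26, 40, 68, 89, 146, 152, 158, 213] ⇒ [29, 43, 71, 92, 149, 155, 161, 216]
  YnoVI ATTAGA/0: at [7, 54, 62, 104, 128] ⇒ [7, 54, 62, 104, 128]
  AzqX AAATGCT/4: at [0, 47, 75, 82, 95, 112, 119, 184] ⇒ [4, 51, 79, 86, 99, 116, 123, 188]

Pooled cuts: [4, 7, 21, 29, 43, 51, 54, 62, 71, 79, 86, 92, 99, 104, 116, 123, 128, 149, 155, 161, 176, 188, 211, 216]

Fragment lengths:
  [0,4): 4 bp
  [4,7): 3 bp
  [7,21): 14 bp
  [21,29): 8 bp
  [29,43): 14 bp
  [43,51): 8 bp
  [51,54): 3 bp
  [54,62): 8 bp
  [62,71): 9 bp
  [71,79): 8 bp
  [79,86): 7 bp
  [86,92): 6 bp
  [92,99): 7 bp
  [99,104): 5 bp
  [104,116): 12 bp
  [116,123): 7 bp
  [123,128): 5 bp
  [128,149): 21 bp
  [149,155): 6 bp
  [155,161): 6 bp
  [161,176): 15 bp
  [176,188): 12 bp
  [188,211): 23 bp
  [211,216): 5 bp
  [216,226): 10 bp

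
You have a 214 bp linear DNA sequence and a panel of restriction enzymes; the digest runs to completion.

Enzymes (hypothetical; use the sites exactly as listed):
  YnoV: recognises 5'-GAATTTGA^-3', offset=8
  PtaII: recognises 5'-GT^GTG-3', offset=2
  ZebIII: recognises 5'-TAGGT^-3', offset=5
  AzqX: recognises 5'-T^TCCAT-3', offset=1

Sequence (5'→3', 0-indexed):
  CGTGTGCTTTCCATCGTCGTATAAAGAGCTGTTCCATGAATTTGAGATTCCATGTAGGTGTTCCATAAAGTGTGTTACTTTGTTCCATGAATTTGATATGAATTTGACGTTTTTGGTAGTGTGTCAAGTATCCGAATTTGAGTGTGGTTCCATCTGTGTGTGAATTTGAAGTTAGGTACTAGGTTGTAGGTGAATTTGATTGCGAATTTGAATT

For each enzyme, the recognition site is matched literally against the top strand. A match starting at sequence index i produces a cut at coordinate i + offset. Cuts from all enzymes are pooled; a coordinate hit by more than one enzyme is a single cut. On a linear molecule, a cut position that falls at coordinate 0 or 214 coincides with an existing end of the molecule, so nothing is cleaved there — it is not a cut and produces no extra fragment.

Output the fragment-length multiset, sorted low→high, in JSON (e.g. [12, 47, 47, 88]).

[2,2,2,3,3,3,5,6,7,7,8,8,9,10,10,11,11,12,12,13,13,13,21,23]

Site scan:
  YnoV (GAATTTGA, off=8): starts [37, 88, 99, 133, 161, 191, 203] → cuts [45, 96, 107, 141, 169, 199, 211]
  PtaII (GTGTG, off=2): starts [1, 69, 118, 141, 155, 157] → cuts [3, 71, 120, 143, 157, 159]
  ZebIII (TAGGT, off=5): starts [54, 172, 179, 186] → cuts [59, 177, 184, 191]
  AzqX (TTCCAT, off=1): starts [8, 31, 47, 60, 82, 147] → cuts [9, 32, 48, 61, 83, 148]

All cut coordinates (distinct, sorted): [3, 9, 32, 45, 48, 59, 61, 71, 83, 96, 107, 120, 141, 143, 148, 157, 159, 169, 177, 184, 191, 199, 211]

Fragments:
  [0,3): 3 bp
  [3,9): 6 bp
  [9,32): 23 bp
  [32,45): 13 bp
  [45,48): 3 bp
  [48,59): 11 bp
  [59,61): 2 bp
  [61,71): 10 bp
  [71,83): 12 bp
  [83,96): 13 bp
  [96,107): 11 bp
  [107,120): 13 bp
  [120,141): 21 bp
  [141,143): 2 bp
  [143,148): 5 bp
  [148,157): 9 bp
  [157,159): 2 bp
  [159,169): 10 bp
  [169,177): 8 bp
  [177,184): 7 bp
  [184,191): 7 bp
  [191,199): 8 bp
  [199,211): 12 bp
  [211,214): 3 bp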